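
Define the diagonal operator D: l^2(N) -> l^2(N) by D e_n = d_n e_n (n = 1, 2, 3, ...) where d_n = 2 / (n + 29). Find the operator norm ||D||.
||D|| = 1/15 (attained at n = 1)

For D diagonal, ||D|| = sup_n |d_n| = sup_n 2/(n + 29). This is positive and strictly decreasing in n, so the supremum is attained at n = 1: d_1 = 2/(1 + 29) = 1/15. Hence ||D|| = 1/15.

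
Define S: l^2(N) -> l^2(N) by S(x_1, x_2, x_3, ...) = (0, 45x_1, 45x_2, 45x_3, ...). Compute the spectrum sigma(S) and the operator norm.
sigma(S) = closed disk {z in C : |z| ≤ 45}; ||S|| = 45

Note S = 45·U where U is the unit right shift (U x)_k = x_{k-1} (with x_0 := 0); so ||S|| = 45||U|| and sigma(S) = 45·sigma(U). ||S x||^2 = sum_{k≥1} |45x_k|^2 = 2025||x||^2, so ||S|| = 45 and sigma(S) ⊂ {|z| ≤ 45}. For any |lambda| < 45, the equation (S - lambda I) x = 0 forces x_1 = 0, then 45x_k = lambda x_{k+1} ⇒ x = 0, so S has no eigenvalues. But (S - lambda I) is not surjective for |lambda| < 45: solving (S - lambda I) x = e_1 would require x_n proportional to (lambda/45)^(-n), which is not in l^2. So every |lambda| < 45 lies in the residual spectrum. The boundary |lambda| = 45 is in the approximate point spectrum (the spectrum is closed). Hence sigma(S) is the closed disk of radius 45.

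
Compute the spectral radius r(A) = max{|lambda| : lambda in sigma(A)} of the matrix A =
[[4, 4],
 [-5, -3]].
r(A) = sqrt(8) ≈ 2.8284

The eigenvalues of A are the roots of its characteristic polynomial. With M = A (coefficients from the trace and determinant):
  p(λ) = det(λ I - M) = λ^2 - λ + 8.
For λ^2 - λ + 8 the discriminant is -31. It is negative, so the roots are the complex-conjugate pair λ = 1/2 ± (sqrt(31)/2) i ≈ 0.5 ± 2.7839i. For a conjugate pair the product of the roots equals the constant term, so |λ|^2 = 8 and |λ| = sqrt(8) ≈ 2.8284.
Thus the eigenvalues (to 4 decimals) are 0.5 ± 2.7839i (modulus 2.8284). The spectral radius is the largest modulus: r(A) = sqrt(8) ≈ 2.8284. (Cross-check: r(A) ≤ ||A||_2 ≈ 8.0632; equality holds whenever A is normal, though it can also hold for some non-normal A.)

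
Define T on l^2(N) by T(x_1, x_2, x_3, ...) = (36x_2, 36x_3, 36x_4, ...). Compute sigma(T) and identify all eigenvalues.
sigma(T) = closed disk {z in C : |z| ≤ 36}; sigma_p(T) = open disk {z in C : |z| < 36}

Note T = 36·V where V is the unit left shift (V x)_k = x_{k+1}; so sigma(T) = 36·sigma(V) and ||T|| = 36||V||. ||T x||^2 = 1296sum_{k≥2} |x_k|^2 ≤ 1296||x||^2, with equality on {x : x_1 = 0}, so ||T|| = 36. For any lambda with |lambda| < 36, set r = lambda/36 (|r| < 1); the vector x = (1, r, r^2, ...) is in l^2 and satisfies T x = 36(r, r^2, ...) = lambda x, so lambda is an eigenvalue. On the boundary |lambda| = 36 the geometric series diverges, so no l^2 eigenvector exists, but these lambda lie in the approximate point spectrum. Hence sigma(T) is the closed disk of radius 36 and sigma_p(T) is the open disk.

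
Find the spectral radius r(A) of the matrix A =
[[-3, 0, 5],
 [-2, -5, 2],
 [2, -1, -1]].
r(A) ≈ 5.3799

The eigenvalues of A are the roots of its characteristic polynomial. With M = A (coefficients from the trace, the sum of principal 2x2 minors, and det A):
  p(λ) = det(λ I - M) = λ^3 + 9λ^2 + 15λ - 39.
No integer candidate from the rational root theorem (±divisors of 39) is a root, so the roots are irrational. The cubic discriminant is Δ = -17388 < 0, so there is one real root and a complex-conjugate pair. p(1) = -14 and p(2) = 35 have opposite signs, so a root lies in (1, 2); Newton's method refines it to λ ≈ 1.3475. Dividing out (λ - (1.3475)) leaves approximately λ^2 + 10.3475λ + 28.943. For λ^2 + 10.3475λ + 28.943 the discriminant is -8.7017. It is negative, so the remaining roots are the complex-conjugate pair λ ≈ -5.1737 ± 1.4749i. Their product equals the constant term, so |λ|^2 ≈ 28.943 and |λ| ≈ 5.3799.
Thus the eigenvalues (to 4 decimals) are 1.3475 (modulus 1.3475); -5.1737 ± 1.4749i (modulus 5.3799). The spectral radius is the largest modulus: r(A) ≈ 5.3799. (Cross-check: r(A) ≤ ||A||_2 ≈ 7.1551; equality holds whenever A is normal, though it can also hold for some non-normal A.)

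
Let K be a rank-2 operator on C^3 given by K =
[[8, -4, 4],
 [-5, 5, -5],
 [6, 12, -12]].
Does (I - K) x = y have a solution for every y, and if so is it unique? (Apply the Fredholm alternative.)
(I - K) is invertible (det(I - K) = -100 ≠ 0), so for every y in C^3 the equation (I - K) x = y has a unique solution.

K has rank 2 and factors as K = U V^T = u1 v1^T + u2 v2^T with u1 = (2, -1, 3), v1 = (3, 1, -1), u2 = (2, -2, -3), v2 = (1, -3, 3) (multiplying out reproduces the displayed K). The nonzero eigenvalues of U V^T coincide with those of the 2 x 2 matrix G = V^T U = [[v1·u1, v1·u2], [v2·u1, v2·u2]] = [[2, 7], [14, -1]], and by the Sylvester determinant identity det(I_3 - U V^T) = det(I_2 - V^T U) = det([[-1, -7], [-14, 2]]) = (-1)(2) - (-7)(-14) = -100. (Direct check: I - K =
[[-7, 4, -4],
 [5, -4, 5],
 [-6, -12, 13]]
has determinant -100.) The finite-dimensional Fredholm alternative says: either (I - K) is invertible, or ker(I - K) ≠ {0} and then range(I - K) = ker((I - K)^*)^⊥, with dim ker(I - K) = dim ker((I - K)^*). Since det(I - K) ≠ 0, 1 is not an eigenvalue of K and ker(I - K) = {0}, so we are in the first case: for every y there is a unique x = (I - K)^(-1) y. (Explicitly, by the Woodbury identity, (I - U V^T)^(-1) = I + U (I_2 - G)^(-1) V^T.)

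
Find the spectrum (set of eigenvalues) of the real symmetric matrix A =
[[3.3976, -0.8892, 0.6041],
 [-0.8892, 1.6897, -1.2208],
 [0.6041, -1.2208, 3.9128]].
sigma(A) ≈ {1, 3, 5}

A is real symmetric, so its spectrum consists of real eigenvalues. Expanding the characteristic polynomial of the displayed matrix gives
  det(λ I - A) = p(λ) = λ^3 + (-9)λ^2 + (23)λ + (-15).
Solving p(λ) = 0 yields eigenvalues ≈ 1, 3, 5. (A is shown rounded to 4 decimals, so these recover the underlying integer eigenvalues to within that precision.)
Verification: the trace of A = 9 equals the sum of eigenvalues 9, and det(A) ≈ 15.0006 matches the eigenvalue product 15.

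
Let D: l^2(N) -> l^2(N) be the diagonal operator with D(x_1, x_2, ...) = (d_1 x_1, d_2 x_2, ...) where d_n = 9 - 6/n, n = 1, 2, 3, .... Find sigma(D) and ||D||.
sigma(D) = {9 - 6/n : n ≥ 1} ∪ {9}; ||D|| = 9

A bounded diagonal operator on l^2 with diagonal entries d_n has spectrum equal to the closure of {d_n : n ≥ 1}: every d_n is an eigenvalue (with eigenvector e_n), so {d_n} ⊂ sigma(D); the spectrum is closed, so its closure is too; and for lambda not in the closure, (D - lambda I) has bounded inverse (the diagonal entries 1/(d_n - lambda) are bounded). For our sequence d_n = 9 - 6/n, n = 1, 2, 3, ...:
  - {d_n} = {9 - 6/n : n ≥ 1}; the only limit point is 9
  - closure = {9 - 6/n : n ≥ 1} ∪ {9}
For the norm: a diagonal operator has ||D|| = sup_n |d_n|. Here d_n = 9 - 6/n increases monotonically from d_1 = 3 toward 9, with all terms in [3, 9); so sup_n |d_n| = 9 (the supremum is the limit, not attained). So ||D|| = 9.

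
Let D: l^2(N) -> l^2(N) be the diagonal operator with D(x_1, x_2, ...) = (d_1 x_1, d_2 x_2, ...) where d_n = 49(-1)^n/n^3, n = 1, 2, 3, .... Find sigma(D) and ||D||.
sigma(D) = {49(-1)^n/n^3 : n ≥ 1} ∪ {0}; ||D|| = 49

A bounded diagonal operator on l^2 with diagonal entries d_n has spectrum equal to the closure of {d_n : n ≥ 1}: every d_n is an eigenvalue (with eigenvector e_n), so {d_n} ⊂ sigma(D); the spectrum is closed, so its closure is too; and for lambda not in the closure, (D - lambda I) has bounded inverse (the diagonal entries 1/(d_n - lambda) are bounded). For our sequence d_n = 49(-1)^n/n^3, n = 1, 2, 3, ...:
  - {d_n} = {49(-1)^n/n^3 : n ≥ 1}; the only limit point is 0
  - closure = {49(-1)^n/n^3 : n ≥ 1} ∪ {0}
For the norm: a diagonal operator has ||D|| = sup_n |d_n|. Here |d_n| = 49/n^3 is decreasing, so sup_n |d_n| = |d_1| = 49. So ||D|| = 49.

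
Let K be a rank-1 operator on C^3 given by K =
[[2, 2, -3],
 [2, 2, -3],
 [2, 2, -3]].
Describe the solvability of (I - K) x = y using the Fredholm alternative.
(I - K) is singular (det(I - K) = 0, i.e. 1 ∈ sigma(K)). (I - K) x = y is solvable iff y ⊥ ker((I - K)^*) = span{(2, 2, -3)}, i.e. iff 2y_1 + 2y_2 - 3y_3 = 0. When solvable, the solutions are x = y + c·(1, 1, 1), c arbitrary (ker(I - K) = span{(1, 1, 1)}, dimension 1).

K has rank 1, so it is an outer product K = u v^T: every row of K is a multiple of one row vector. Reading off the entries, u = (1, 1, 1) and v = (2, 2, -3) (row i of K equals u_i·v^T). A rank-one matrix u v^T satisfies K u = u (v·u) and kills the (2)-dimensional subspace v^⊥, so its characteristic polynomial is lambda^2 (lambda - v·u) with v·u = tr K = 1. Hence the eigenvalues of I - K are 1 (multiplicity 2) and 1 - (1) = 0, so det(I - K) = 0. (Direct check: I - K =
[[-1, -2, 3],
 [-2, -1, 3],
 [-2, -2, 4]]
has determinant 0.) So 1 is an eigenvalue of K and (I - K) is not invertible. The finite-dimensional Fredholm alternative says: either (I - K) is invertible, or ker(I - K) ≠ {0} and then range(I - K) = ker((I - K)^*)^⊥, with dim ker(I - K) = dim ker((I - K)^*). We are in the second case, so we need both kernels. Kernel of I - K: (I - K) u = u - u (v·u) = u - u = 0, so ker(I - K) = span{u} = span{(1, 1, 1)} (it is exactly 1-dimensional because rank(I - K) = 2). Kernel of the adjoint: K is real, so (I - K)^* = I - K^T = I - v u^T, and (I - v u^T) v = v - v (u·v) = 0; hence ker((I - K)^*) = span{v} = span{(2, 2, -3)}. Therefore (I - K) x = y is solvable iff <y, v> = 0, i.e. iff 2y_1 + 2y_2 - 3y_3 = 0. When this holds, K y = u (v·y) = 0, so (I - K) y = y and x = y is a particular solution; the full solution set is the line x = y + c·u = y + c·(1, 1, 1), c ∈ C.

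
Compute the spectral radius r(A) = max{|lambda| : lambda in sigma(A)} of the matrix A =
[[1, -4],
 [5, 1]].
r(A) = sqrt(21) ≈ 4.5826

The eigenvalues of A are the roots of its characteristic polynomial. With M = A (coefficients from the trace and determinant):
  p(λ) = det(λ I - M) = λ^2 - 2λ + 21.
For λ^2 - 2λ + 21 the discriminant is -80. It is negative, so the roots are the complex-conjugate pair λ = 1 ± (sqrt(80)/2) i ≈ 1 ± 4.4721i. For a conjugate pair the product of the roots equals the constant term, so |λ|^2 = 21 and |λ| = sqrt(21) ≈ 4.5826.
Thus the eigenvalues (to 4 decimals) are 1 ± 4.4721i (modulus 4.5826). The spectral radius is the largest modulus: r(A) = sqrt(21) ≈ 4.5826. (Cross-check: r(A) ≤ ||A||_2 ≈ 5.1098; equality holds whenever A is normal, though it can also hold for some non-normal A.)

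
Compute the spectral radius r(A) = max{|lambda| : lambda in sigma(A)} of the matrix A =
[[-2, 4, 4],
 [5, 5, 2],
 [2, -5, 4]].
r(A) ≈ 7.0424

The eigenvalues of A are the roots of its characteristic polynomial. With M = A (coefficients from the trace, the sum of principal 2x2 minors, and det A):
  p(λ) = det(λ I - M) = λ^3 - 7λ^2 - 16λ + 264.
No integer candidate from the rational root theorem (±divisors of 264) is a root, so the roots are irrational. The cubic discriminant is Δ = -958432 < 0, so there is one real root and a complex-conjugate pair. p(-6) = -108 and p(-5) = 44 have opposite signs, so a root lies in (-6, -5); Newton's method refines it to λ ≈ -5.323. Dividing out (λ - (-5.323)) leaves approximately λ^2 - 12.323λ + 49.5958. For λ^2 - 12.323λ + 49.5958 the discriminant is -46.5263. It is negative, so the remaining roots are the complex-conjugate pair λ ≈ 6.1615 ± 3.4105i. Their product equals the constant term, so |λ|^2 ≈ 49.5958 and |λ| ≈ 7.0424.
Thus the eigenvalues (to 4 decimals) are -5.323 (modulus 5.323); 6.1615 ± 3.4105i (modulus 7.0424). The spectral radius is the largest modulus: r(A) ≈ 7.0424. (Cross-check: r(A) ≤ ||A||_2 ≈ 8.3304; equality holds whenever A is normal, though it can also hold for some non-normal A.)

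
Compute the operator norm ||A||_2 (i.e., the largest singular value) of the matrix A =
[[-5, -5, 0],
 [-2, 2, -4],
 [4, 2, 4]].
||A||_2 ≈ 8.7721 (= sqrt(largest eigenvalue of A^T A))

||A||_2 = sigma_max(A) = sqrt(lambda_max(A^T A)). Form the symmetric matrix M = A^T A =
[[45, 29, 24],
 [29, 33, 0],
 [24, 0, 32]].
Its characteristic polynomial (trace, sum of principal 2x2 minors, determinant of M give the coefficients) is
  p(λ) = det(λ I - M) = λ^3 - 110λ^2 + 2564λ - 1600.
No integer candidate from the rational root theorem (±divisors of 1600) is a root, so the roots are irrational. The cubic discriminant is Δ = 11657865024 > 0, so there are three distinct real roots. p(0) = -1600 and p(1) = 855 have opposite signs, so a root lies in (0, 1); Newton's method refines it to λ ≈ 0.6416. p(32) = 576 and p(33) = -841 have opposite signs, so a root lies in (32, 33); Newton's method refines it to λ ≈ 32.4086. p(76) = -3120 and p(77) = 171 have opposite signs, so a root lies in (76, 77); Newton's method refines it to λ ≈ 76.9498. Check (Vieta): the three roots sum to 110, matching tr M = 110.
So the eigenvalues of A^T A are ≈ 0.6416, 32.4086, 76.9498 (all ≥ 0, as they must be for A^T A). The largest is λ_max ≈ 76.9498, hence ||A||_2 = sqrt(λ_max) ≈ 8.7721.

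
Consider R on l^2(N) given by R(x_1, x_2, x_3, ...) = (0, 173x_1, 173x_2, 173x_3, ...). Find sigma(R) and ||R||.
sigma(R) = closed disk {z in C : |z| ≤ 173}; ||R|| = 173

Note R = 173·U where U is the unit right shift (U x)_k = x_{k-1} (with x_0 := 0); so ||R|| = 173||U|| and sigma(R) = 173·sigma(U). ||R x||^2 = sum_{k≥1} |173x_k|^2 = 29929||x||^2, so ||R|| = 173 and sigma(R) ⊂ {|z| ≤ 173}. For any |lambda| < 173, the equation (R - lambda I) x = 0 forces x_1 = 0, then 173x_k = lambda x_{k+1} ⇒ x = 0, so R has no eigenvalues. But (R - lambda I) is not surjective for |lambda| < 173: solving (R - lambda I) x = e_1 would require x_n proportional to (lambda/173)^(-n), which is not in l^2. So every |lambda| < 173 lies in the residual spectrum. The boundary |lambda| = 173 is in the approximate point spectrum (the spectrum is closed). Hence sigma(R) is the closed disk of radius 173.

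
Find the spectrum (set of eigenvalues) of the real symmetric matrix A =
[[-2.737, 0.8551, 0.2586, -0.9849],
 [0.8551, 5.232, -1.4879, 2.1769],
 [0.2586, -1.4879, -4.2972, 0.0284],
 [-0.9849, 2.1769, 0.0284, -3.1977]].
sigma(A) ≈ {-5, -4, -2, 6}

A is real symmetric, so its spectrum consists of real eigenvalues. Expanding the characteristic polynomial of the displayed matrix gives
  det(λ I - A) = p(λ) = λ^4 + (5)λ^3 + (-28)λ^2 + (-187.9961)λ + (-239.9879).
Solving p(λ) = 0 yields eigenvalues ≈ -5, -4, -2, 6. (A is shown rounded to 4 decimals, so these recover the underlying integer eigenvalues to within that precision.)
Verification: the trace of A = -5 equals the sum of eigenvalues -5, and det(A) ≈ -239.9879 matches the eigenvalue product -240.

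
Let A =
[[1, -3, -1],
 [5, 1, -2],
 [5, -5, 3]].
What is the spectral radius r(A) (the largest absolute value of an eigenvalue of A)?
r(A) ≈ 5.2891

The eigenvalues of A are the roots of its characteristic polynomial. With M = A (coefficients from the trace, the sum of principal 2x2 minors, and det A):
  p(λ) = det(λ I - M) = λ^3 - 5λ^2 + 17λ - 98.
No integer candidate from the rational root theorem (±divisors of 98) is a root, so the roots are irrational. The cubic discriminant is Δ = -170795 < 0, so there is one real root and a complex-conjugate pair. p(5) = -13 and p(6) = 40 have opposite signs, so a root lies in (5, 6); Newton's method refines it to λ ≈ 5.2891. Dividing out (λ - (5.2891)) leaves approximately λ^2 + 0.2891λ + 18.5288. For λ^2 + 0.2891λ + 18.5288 the discriminant is -74.0318. It is negative, so the remaining roots are the complex-conjugate pair λ ≈ -0.1445 ± 4.3021i. Their product equals the constant term, so |λ|^2 ≈ 18.5288 and |λ| ≈ 4.3045.
Thus the eigenvalues (to 4 decimals) are 5.2891 (modulus 5.2891); -0.1445 ± 4.3021i (modulus 4.3045). The spectral radius is the largest modulus: r(A) ≈ 5.2891. (Cross-check: r(A) ≤ ||A||_2 ≈ 8.3511; equality holds whenever A is normal, though it can also hold for some non-normal A.)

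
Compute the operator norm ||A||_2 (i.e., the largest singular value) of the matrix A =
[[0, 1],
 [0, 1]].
||A||_2 = sqrt(2) ≈ 1.4142 (= sqrt(largest eigenvalue of A^T A))

||A||_2 = sigma_max(A) = sqrt(lambda_max(A^T A)). Form the symmetric matrix M = A^T A =
[[0, 0],
 [0, 2]].
Its characteristic polynomial (trace, determinant of M give the coefficients) is
  p(λ) = det(λ I - M) = λ^2 - 2λ.
For λ^2 - 2λ the discriminant is 4. It is a perfect square (2^2), so the roots are rational: λ = (2 ± 2)/2 = 2, 0.
So the eigenvalues of A^T A are ≈ 0, 2 (all ≥ 0, as they must be for A^T A). The largest is λ_max = 2, hence ||A||_2 = sqrt(λ_max) = sqrt(2) ≈ 1.4142.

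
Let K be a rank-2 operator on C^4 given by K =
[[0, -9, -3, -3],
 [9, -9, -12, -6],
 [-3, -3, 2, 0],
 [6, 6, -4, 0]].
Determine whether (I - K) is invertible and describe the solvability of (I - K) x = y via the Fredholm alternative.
(I - K) is invertible (det(I - K) = 80 ≠ 0), so for every y in C^4 the equation (I - K) x = y has a unique solution.

K has rank 2 and factors as K = U V^T = u1 v1^T + u2 v2^T with u1 = (0, -3, 1, -2), v1 = (-3, 0, 3, 1), u2 = (3, 3, 1, -2), v2 = (0, -3, -1, -1) (multiplying out reproduces the displayed K). The nonzero eigenvalues of U V^T coincide with those of the 2 x 2 matrix G = V^T U = [[v1·u1, v1·u2], [v2·u1, v2·u2]] = [[1, -8], [10, -8]], and by the Sylvester determinant identity det(I_4 - U V^T) = det(I_2 - V^T U) = det([[0, 8], [-10, 9]]) = (0)(9) - (8)(-10) = 80. (Direct check: I - K =
[[1, 9, 3, 3],
 [-9, 10, 12, 6],
 [3, 3, -1, 0],
 [-6, -6, 4, 1]]
has determinant 80.) The finite-dimensional Fredholm alternative says: either (I - K) is invertible, or ker(I - K) ≠ {0} and then range(I - K) = ker((I - K)^*)^⊥, with dim ker(I - K) = dim ker((I - K)^*). Since det(I - K) ≠ 0, 1 is not an eigenvalue of K and ker(I - K) = {0}, so we are in the first case: for every y there is a unique x = (I - K)^(-1) y. (Explicitly, by the Woodbury identity, (I - U V^T)^(-1) = I + U (I_2 - G)^(-1) V^T.)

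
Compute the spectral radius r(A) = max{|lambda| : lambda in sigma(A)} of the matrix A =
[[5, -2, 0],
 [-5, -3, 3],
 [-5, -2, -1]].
r(A) ≈ 6.3799

The eigenvalues of A are the roots of its characteristic polynomial. With M = A (coefficients from the trace, the sum of principal 2x2 minors, and det A):
  p(λ) = det(λ I - M) = λ^3 - λ^2 - 21λ - 85.
No integer candidate from the rational root theorem (±divisors of 85) is a root, so the roots are irrational. The cubic discriminant is Δ = -190060 < 0, so there is one real root and a complex-conjugate pair. p(6) = -31 and p(7) = 62 have opposite signs, so a root lies in (6, 7); Newton's method refines it to λ ≈ 6.3799. Dividing out (λ - (6.3799)) leaves approximately λ^2 + 5.3799λ + 13.3231. For λ^2 + 5.3799λ + 13.3231 the discriminant is -24.3492. It is negative, so the remaining roots are the complex-conjugate pair λ ≈ -2.6899 ± 2.4672i. Their product equals the constant term, so |λ|^2 ≈ 13.3231 and |λ| ≈ 3.6501.
Thus the eigenvalues (to 4 decimals) are 6.3799 (modulus 6.3799); -2.6899 ± 2.4672i (modulus 3.6501). The spectral radius is the largest modulus: r(A) ≈ 6.3799. (Cross-check: r(A) ≤ ||A||_2 ≈ 8.9717; equality holds whenever A is normal, though it can also hold for some non-normal A.)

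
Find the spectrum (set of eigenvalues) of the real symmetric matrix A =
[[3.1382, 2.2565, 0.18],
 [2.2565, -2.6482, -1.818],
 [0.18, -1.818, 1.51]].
sigma(A) ≈ {-4, 2, 4}

A is real symmetric, so its spectrum consists of real eigenvalues. Expanding the characteristic polynomial of the displayed matrix gives
  det(λ I - A) = p(λ) = λ^3 + (-2)λ^2 + (-16)λ + (32).
Solving p(λ) = 0 yields eigenvalues ≈ -4, 2, 4. (A is shown rounded to 4 decimals, so these recover the underlying integer eigenvalues to within that precision.)
Verification: the trace of A = 2 equals the sum of eigenvalues 2, and det(A) ≈ -32.0008 matches the eigenvalue product -32.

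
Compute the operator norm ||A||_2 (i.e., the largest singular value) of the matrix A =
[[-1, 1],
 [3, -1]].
||A||_2 = sqrt((12 + sqrt(128))/2) ≈ 3.4142 (= sqrt(largest eigenvalue of A^T A))

||A||_2 = sigma_max(A) = sqrt(lambda_max(A^T A)). Form the symmetric matrix M = A^T A =
[[10, -4],
 [-4, 2]].
Its characteristic polynomial (trace, determinant of M give the coefficients) is
  p(λ) = det(λ I - M) = λ^2 - 12λ + 4.
For λ^2 - 12λ + 4 the discriminant is 128. It is nonnegative but not a perfect square, so the roots are real and irrational: λ = (12 ± sqrt(128))/2 ≈ 11.6569, 0.3431.
So the eigenvalues of A^T A are ≈ 0.3431, 11.6569 (all ≥ 0, as they must be for A^T A). The largest is λ_max = (12 + sqrt(128))/2 ≈ 11.6569, hence ||A||_2 = sqrt(λ_max) = sqrt((12 + sqrt(128))/2) ≈ 3.4142.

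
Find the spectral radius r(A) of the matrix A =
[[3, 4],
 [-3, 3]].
r(A) = sqrt(21) ≈ 4.5826

The eigenvalues of A are the roots of its characteristic polynomial. With M = A (coefficients from the trace and determinant):
  p(λ) = det(λ I - M) = λ^2 - 6λ + 21.
For λ^2 - 6λ + 21 the discriminant is -48. It is negative, so the roots are the complex-conjugate pair λ = 3 ± (sqrt(48)/2) i ≈ 3 ± 3.4641i. For a conjugate pair the product of the roots equals the constant term, so |λ|^2 = 21 and |λ| = sqrt(21) ≈ 4.5826.
Thus the eigenvalues (to 4 decimals) are 3 ± 3.4641i (modulus 4.5826). The spectral radius is the largest modulus: r(A) = sqrt(21) ≈ 4.5826. (Cross-check: r(A) ≤ ||A||_2 ≈ 5.1098; equality holds whenever A is normal, though it can also hold for some non-normal A.)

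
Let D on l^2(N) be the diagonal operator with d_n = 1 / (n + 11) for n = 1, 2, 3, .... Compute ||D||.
||D|| = 1/12 (attained at n = 1)

For D diagonal, ||D|| = sup_n |d_n| = sup_n 1/(n + 11). This is positive and strictly decreasing in n, so the supremum is attained at n = 1: d_1 = 1/(1 + 11) = 1/12. Hence ||D|| = 1/12.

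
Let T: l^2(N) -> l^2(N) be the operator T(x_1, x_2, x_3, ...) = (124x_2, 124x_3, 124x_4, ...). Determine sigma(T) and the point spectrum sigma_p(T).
sigma(T) = closed disk {z in C : |z| ≤ 124}; sigma_p(T) = open disk {z in C : |z| < 124}

Note T = 124·V where V is the unit left shift (V x)_k = x_{k+1}; so sigma(T) = 124·sigma(V) and ||T|| = 124||V||. ||T x||^2 = 15376sum_{k≥2} |x_k|^2 ≤ 15376||x||^2, with equality on {x : x_1 = 0}, so ||T|| = 124. For any lambda with |lambda| < 124, set r = lambda/124 (|r| < 1); the vector x = (1, r, r^2, ...) is in l^2 and satisfies T x = 124(r, r^2, ...) = lambda x, so lambda is an eigenvalue. On the boundary |lambda| = 124 the geometric series diverges, so no l^2 eigenvector exists, but these lambda lie in the approximate point spectrum. Hence sigma(T) is the closed disk of radius 124 and sigma_p(T) is the open disk.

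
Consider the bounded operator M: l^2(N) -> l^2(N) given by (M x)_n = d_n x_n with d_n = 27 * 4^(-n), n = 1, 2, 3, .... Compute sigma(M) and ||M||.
sigma(M) = {27 * 4^(-n) : n ≥ 1} ∪ {0}; ||M|| = 27/4

A bounded diagonal operator on l^2 with diagonal entries d_n has spectrum equal to the closure of {d_n : n ≥ 1}: every d_n is an eigenvalue (with eigenvector e_n), so {d_n} ⊂ sigma(M); the spectrum is closed, so its closure is too; and for lambda not in the closure, (M - lambda I) has bounded inverse (the diagonal entries 1/(d_n - lambda) are bounded). For our sequence d_n = 27 * 4^(-n), n = 1, 2, 3, ...:
  - {d_n} = {27 * 4^(-n) : n ≥ 1}; the only limit point is 0
  - closure = {27 * 4^(-n) : n ≥ 1} ∪ {0}
For the norm: a diagonal operator has ||M|| = sup_n |d_n|. Here d_n = 27 * 4^(-n) is positive and decreasing, so sup_n |d_n| = d_1 = 27/4. So ||M|| = 27/4.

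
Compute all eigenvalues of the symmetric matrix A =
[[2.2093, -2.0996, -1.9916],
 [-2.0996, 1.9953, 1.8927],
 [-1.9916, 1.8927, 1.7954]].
sigma(A) ≈ {0, 6} (0 with multiplicity 2)

A is real symmetric, so its spectrum consists of real eigenvalues. Expanding the characteristic polynomial of the displayed matrix gives
  det(λ I - A) = p(λ) = λ^3 + (-6)λ^2 + (0)λ + (0).
Solving p(λ) = 0 yields eigenvalues ≈ 0, 0, 6. (A is shown rounded to 4 decimals, so these recover the underlying integer eigenvalues to within that precision.)
Verification: the trace of A = 6 equals the sum of eigenvalues 6, and det(A) ≈ -0.0000 matches the eigenvalue product 0.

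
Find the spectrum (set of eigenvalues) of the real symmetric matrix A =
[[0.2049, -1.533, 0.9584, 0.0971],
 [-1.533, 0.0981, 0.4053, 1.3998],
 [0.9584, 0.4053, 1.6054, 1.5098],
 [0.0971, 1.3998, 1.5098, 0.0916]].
sigma(A) ≈ {-2, -1, 2, 3}

A is real symmetric, so its spectrum consists of real eigenvalues. Expanding the characteristic polynomial of the displayed matrix gives
  det(λ I - A) = p(λ) = λ^4 + (-2)λ^3 + (-7)λ^2 + (8)λ + (12).
Solving p(λ) = 0 yields eigenvalues ≈ -2, -1, 2, 3. (A is shown rounded to 4 decimals, so these recover the underlying integer eigenvalues to within that precision.)
Verification: the trace of A = 2 equals the sum of eigenvalues 2, and det(A) ≈ 11.9998 matches the eigenvalue product 12.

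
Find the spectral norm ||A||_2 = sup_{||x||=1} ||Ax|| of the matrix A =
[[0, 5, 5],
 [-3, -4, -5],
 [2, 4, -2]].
||A||_2 ≈ 9.9126 (= sqrt(largest eigenvalue of A^T A))

||A||_2 = sigma_max(A) = sqrt(lambda_max(A^T A)). Form the symmetric matrix M = A^T A =
[[13, 20, 11],
 [20, 57, 37],
 [11, 37, 54]].
Its characteristic polynomial (trace, sum of principal 2x2 minors, determinant of M give the coefficients) is
  p(λ) = det(λ I - M) = λ^3 - 124λ^2 + 2631λ - 10000.
No integer candidate from the rational root theorem (±divisors of 10000) is a root, so the roots are irrational. The cubic discriminant is Δ = 13345285172 > 0, so there are three distinct real roots. p(4) = -1396 and p(5) = 180 have opposite signs, so a root lies in (4, 5); Newton's method refines it to λ ≈ 4.8783. p(20) = 1020 and p(21) = -172 have opposite signs, so a root lies in (20, 21); Newton's method refines it to λ ≈ 20.8619. p(98) = -1866 and p(99) = 5444 have opposite signs, so a root lies in (98, 99); Newton's method refines it to λ ≈ 98.2598. Check (Vieta): the three roots sum to 124, matching tr M = 124.
So the eigenvalues of A^T A are ≈ 4.8783, 20.8619, 98.2598 (all ≥ 0, as they must be for A^T A). The largest is λ_max ≈ 98.2598, hence ||A||_2 = sqrt(λ_max) ≈ 9.9126.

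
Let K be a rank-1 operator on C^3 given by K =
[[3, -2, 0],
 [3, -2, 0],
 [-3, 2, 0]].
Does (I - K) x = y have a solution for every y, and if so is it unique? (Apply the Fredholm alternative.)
(I - K) is singular (det(I - K) = 0, i.e. 1 ∈ sigma(K)). (I - K) x = y is solvable iff y ⊥ ker((I - K)^*) = span{(3, -2, 0)}, i.e. iff 3y_1 - 2y_2 = 0. When solvable, the solutions are x = y + c·(1, 1, -1), c arbitrary (ker(I - K) = span{(1, 1, -1)}, dimension 1).

K has rank 1, so it is an outer product K = u v^T: every row of K is a multiple of one row vector. Reading off the entries, u = (1, 1, -1) and v = (3, -2, 0) (row i of K equals u_i·v^T). A rank-one matrix u v^T satisfies K u = u (v·u) and kills the (2)-dimensional subspace v^⊥, so its characteristic polynomial is lambda^2 (lambda - v·u) with v·u = tr K = 1. Hence the eigenvalues of I - K are 1 (multiplicity 2) and 1 - (1) = 0, so det(I - K) = 0. (Direct check: I - K =
[[-2, 2, 0],
 [-3, 3, 0],
 [3, -2, 1]]
has determinant 0.) So 1 is an eigenvalue of K and (I - K) is not invertible. The finite-dimensional Fredholm alternative says: either (I - K) is invertible, or ker(I - K) ≠ {0} and then range(I - K) = ker((I - K)^*)^⊥, with dim ker(I - K) = dim ker((I - K)^*). We are in the second case, so we need both kernels. Kernel of I - K: (I - K) u = u - u (v·u) = u - u = 0, so ker(I - K) = span{u} = span{(1, 1, -1)} (it is exactly 1-dimensional because rank(I - K) = 2). Kernel of the adjoint: K is real, so (I - K)^* = I - K^T = I - v u^T, and (I - v u^T) v = v - v (u·v) = 0; hence ker((I - K)^*) = span{v} = span{(3, -2, 0)}. Therefore (I - K) x = y is solvable iff <y, v> = 0, i.e. iff 3y_1 - 2y_2 = 0. When this holds, K y = u (v·y) = 0, so (I - K) y = y and x = y is a particular solution; the full solution set is the line x = y + c·u = y + c·(1, 1, -1), c ∈ C.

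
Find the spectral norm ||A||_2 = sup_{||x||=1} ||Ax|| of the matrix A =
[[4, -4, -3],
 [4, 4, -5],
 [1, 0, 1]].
||A||_2 ≈ 8.1242 (= sqrt(largest eigenvalue of A^T A))

||A||_2 = sigma_max(A) = sqrt(lambda_max(A^T A)). Form the symmetric matrix M = A^T A =
[[33, 0, -31],
 [0, 32, -8],
 [-31, -8, 35]].
Its characteristic polynomial (trace, sum of principal 2x2 minors, determinant of M give the coefficients) is
  p(λ) = det(λ I - M) = λ^3 - 100λ^2 + 2306λ - 4096.
No integer candidate from the rational root theorem (±divisors of 4096) is a root, so the roots are irrational. The cubic discriminant is Δ = 4291177504 > 0, so there are three distinct real roots. p(1) = -1889 and p(2) = 124 have opposite signs, so a root lies in (1, 2); Newton's method refines it to λ ≈ 1.9356. p(32) = 64 and p(33) = -961 have opposite signs, so a root lies in (32, 33); Newton's method refines it to λ ≈ 32.0626. p(66) = -4 and p(67) = 2269 have opposite signs, so a root lies in (66, 67); Newton's method refines it to λ ≈ 66.0018. Check (Vieta): the three roots sum to 100, matching tr M = 100.
So the eigenvalues of A^T A are ≈ 1.9356, 32.0626, 66.0018 (all ≥ 0, as they must be for A^T A). The largest is λ_max ≈ 66.0018, hence ||A||_2 = sqrt(λ_max) ≈ 8.1242.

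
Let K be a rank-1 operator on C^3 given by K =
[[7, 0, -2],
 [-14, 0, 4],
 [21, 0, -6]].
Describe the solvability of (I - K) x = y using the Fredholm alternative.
(I - K) is singular (det(I - K) = 0, i.e. 1 ∈ sigma(K)). (I - K) x = y is solvable iff y ⊥ ker((I - K)^*) = span{(7, 0, -2)}, i.e. iff 7y_1 - 2y_3 = 0. When solvable, the solutions are x = y + c·(1, -2, 3), c arbitrary (ker(I - K) = span{(1, -2, 3)}, dimension 1).

K has rank 1, so it is an outer product K = u v^T: every row of K is a multiple of one row vector. Reading off the entries, u = (1, -2, 3) and v = (7, 0, -2) (row i of K equals u_i·v^T). A rank-one matrix u v^T satisfies K u = u (v·u) and kills the (2)-dimensional subspace v^⊥, so its characteristic polynomial is lambda^2 (lambda - v·u) with v·u = tr K = 1. Hence the eigenvalues of I - K are 1 (multiplicity 2) and 1 - (1) = 0, so det(I - K) = 0. (Direct check: I - K =
[[-6, 0, 2],
 [14, 1, -4],
 [-21, 0, 7]]
has determinant 0.) So 1 is an eigenvalue of K and (I - K) is not invertible. The finite-dimensional Fredholm alternative says: either (I - K) is invertible, or ker(I - K) ≠ {0} and then range(I - K) = ker((I - K)^*)^⊥, with dim ker(I - K) = dim ker((I - K)^*). We are in the second case, so we need both kernels. Kernel of I - K: (I - K) u = u - u (v·u) = u - u = 0, so ker(I - K) = span{u} = span{(1, -2, 3)} (it is exactly 1-dimensional because rank(I - K) = 2). Kernel of the adjoint: K is real, so (I - K)^* = I - K^T = I - v u^T, and (I - v u^T) v = v - v (u·v) = 0; hence ker((I - K)^*) = span{v} = span{(7, 0, -2)}. Therefore (I - K) x = y is solvable iff <y, v> = 0, i.e. iff 7y_1 - 2y_3 = 0. When this holds, K y = u (v·y) = 0, so (I - K) y = y and x = y is a particular solution; the full solution set is the line x = y + c·u = y + c·(1, -2, 3), c ∈ C.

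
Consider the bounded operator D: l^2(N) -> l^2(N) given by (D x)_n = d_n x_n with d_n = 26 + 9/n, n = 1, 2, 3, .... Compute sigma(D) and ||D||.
sigma(D) = {26 + 9/n : n ≥ 1} ∪ {26}; ||D|| = 35

A bounded diagonal operator on l^2 with diagonal entries d_n has spectrum equal to the closure of {d_n : n ≥ 1}: every d_n is an eigenvalue (with eigenvector e_n), so {d_n} ⊂ sigma(D); the spectrum is closed, so its closure is too; and for lambda not in the closure, (D - lambda I) has bounded inverse (the diagonal entries 1/(d_n - lambda) are bounded). For our sequence d_n = 26 + 9/n, n = 1, 2, 3, ...:
  - {d_n} = {26 + 9/n : n ≥ 1}; the only limit point is 26
  - closure = {26 + 9/n : n ≥ 1} ∪ {26}
For the norm: a diagonal operator has ||D|| = sup_n |d_n|. Here d_n = 26 + 9/n is positive and decreasing, so sup_n |d_n| = d_1 = 26 + 9 = 35. So ||D|| = 35.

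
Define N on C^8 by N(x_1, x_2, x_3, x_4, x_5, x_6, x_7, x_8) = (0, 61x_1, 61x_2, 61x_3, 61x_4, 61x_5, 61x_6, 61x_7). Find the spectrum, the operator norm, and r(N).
sigma(N) = {0}; ||N|| = 61; r(N) = 0. (N is nilpotent with N^8 = 0.)

On C^8, N is a strictly lower-triangular matrix with 61 on the subdiagonal and zeros elsewhere, so its characteristic polynomial is lambda^8 and every eigenvalue is 0: sigma(N) = {0}. For the operator norm, N e_i = 61e_{i+1} for i = 1, ..., 7 and N e_8 = 0, so the singular values of N are 61 (with multiplicity 7) and 0; hence ||N|| = 61. The spectral radius r(N) = max|lambda| = 0. Note ||N|| > r(N) — characteristic of non-normal nilpotent operators. Indeed N^8 = 0.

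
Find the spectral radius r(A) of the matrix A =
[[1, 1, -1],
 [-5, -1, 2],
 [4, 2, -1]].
r(A) = sqrt(6) ≈ 2.4495

The eigenvalues of A are the roots of its characteristic polynomial. With M = A (coefficients from the trace, the sum of principal 2x2 minors, and det A):
  p(λ) = det(λ I - M) = λ^3 + λ^2 + 4λ - 6.
By the rational root theorem any rational root is an integer divisor of 6. Testing λ = 1: p(1) = 1 + 1 + 4 - 6 = 0, so λ = 1 is a root. Dividing out (λ - 1) leaves p(λ) = (λ - 1)(λ^2 + 2λ + 6). For λ^2 + 2λ + 6 the discriminant is -20. It is negative, so the roots are the complex-conjugate pair λ = -1 ± (sqrt(20)/2) i ≈ -1 ± 2.2361i. For a conjugate pair the product of the roots equals the constant term, so |λ|^2 = 6 and |λ| = sqrt(6) ≈ 2.4495.
Thus the eigenvalues (to 4 decimals) are -1 ± 2.2361i (modulus 2.4495); 1 (modulus 1). The spectral radius is the largest modulus: r(A) = sqrt(6) ≈ 2.4495. (Cross-check: r(A) ≤ ||A||_2 ≈ 7.2258; equality holds whenever A is normal, though it can also hold for some non-normal A.)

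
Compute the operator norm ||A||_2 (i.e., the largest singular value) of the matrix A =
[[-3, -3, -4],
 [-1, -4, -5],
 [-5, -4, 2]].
||A||_2 ≈ 9.1883 (= sqrt(largest eigenvalue of A^T A))

||A||_2 = sigma_max(A) = sqrt(lambda_max(A^T A)). Form the symmetric matrix M = A^T A =
[[35, 33, 7],
 [33, 41, 24],
 [7, 24, 45]].
Its characteristic polynomial (trace, sum of principal 2x2 minors, determinant of M give the coefficients) is
  p(λ) = det(λ I - M) = λ^3 - 121λ^2 + 3141λ - 4489.
No integer candidate from the rational root theorem (±divisors of 4489) is a root, so the roots are irrational. The cubic discriminant is Δ = 18846894176 > 0, so there are three distinct real roots. p(1) = -1468 and p(2) = 1317 have opposite signs, so a root lies in (1, 2); Newton's method refines it to λ ≈ 1.5167. p(35) = 96 and p(36) = -1573 have opposite signs, so a root lies in (35, 36); Newton's method refines it to λ ≈ 35.058. p(84) = -1717 and p(85) = 2396 have opposite signs, so a root lies in (84, 85); Newton's method refines it to λ ≈ 84.4253. Check (Vieta): the three roots sum to 121, matching tr M = 121.
So the eigenvalues of A^T A are ≈ 1.5167, 35.058, 84.4253 (all ≥ 0, as they must be for A^T A). The largest is λ_max ≈ 84.4253, hence ||A||_2 = sqrt(λ_max) ≈ 9.1883.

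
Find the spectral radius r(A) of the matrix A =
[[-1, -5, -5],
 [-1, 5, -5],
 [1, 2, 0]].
r(A) = 5

The eigenvalues of A are the roots of its characteristic polynomial. With M = A (coefficients from the trace, the sum of principal 2x2 minors, and det A):
  p(λ) = det(λ I - M) = λ^3 - 4λ^2 + 5λ - 50.
By the rational root theorem any rational root is an integer divisor of 50. Testing λ = 5: p(5) = 125 - 100 + 25 - 50 = 0, so λ = 5 is a root. Dividing out (λ - 5) leaves p(λ) = (λ - 5)(λ^2 + λ + 10). For λ^2 + λ + 10 the discriminant is -39. It is negative, so the roots are the complex-conjugate pair λ = -1/2 ± (sqrt(39)/2) i ≈ -0.5 ± 3.1225i. For a conjugate pair the product of the roots equals the constant term, so |λ|^2 = 10 and |λ| = sqrt(10) ≈ 3.1623.
Thus the eigenvalues (to 4 decimals) are -0.5 ± 3.1225i (modulus 3.1623); 5 (modulus 5). The spectral radius is the largest modulus: r(A) = 5. (Cross-check: r(A) ≤ ||A||_2 ≈ 7.3585; equality holds whenever A is normal, though it can also hold for some non-normal A.)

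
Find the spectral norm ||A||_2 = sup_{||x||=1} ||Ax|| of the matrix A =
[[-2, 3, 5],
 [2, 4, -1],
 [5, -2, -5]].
||A||_2 ≈ 9.3785 (= sqrt(largest eigenvalue of A^T A))

||A||_2 = sigma_max(A) = sqrt(lambda_max(A^T A)). Form the symmetric matrix M = A^T A =
[[33, -8, -37],
 [-8, 29, 21],
 [-37, 21, 51]].
Its characteristic polynomial (trace, sum of principal 2x2 minors, determinant of M give the coefficients) is
  p(λ) = det(λ I - M) = λ^3 - 113λ^2 + 2245λ - 3721.
No integer candidate from the rational root theorem (±divisors of 3721) is a root, so the roots are irrational. The cubic discriminant is Δ = 14238052000 > 0, so there are three distinct real roots. p(1) = -1588 and p(2) = 325 have opposite signs, so a root lies in (1, 2); Newton's method refines it to λ ≈ 1.8218. p(23) = 304 and p(24) = -1105 have opposite signs, so a root lies in (23, 24); Newton's method refines it to λ ≈ 23.221. p(87) = -5200 and p(88) = 239 have opposite signs, so a root lies in (87, 88); Newton's method refines it to λ ≈ 87.9572. Check (Vieta): the three roots sum to 113, matching tr M = 113.
So the eigenvalues of A^T A are ≈ 1.8218, 23.221, 87.9572 (all ≥ 0, as they must be for A^T A). The largest is λ_max ≈ 87.9572, hence ||A||_2 = sqrt(λ_max) ≈ 9.3785.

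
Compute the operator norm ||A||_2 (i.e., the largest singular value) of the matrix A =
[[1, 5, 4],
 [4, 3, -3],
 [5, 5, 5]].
||A||_2 ≈ 10.7792 (= sqrt(largest eigenvalue of A^T A))

||A||_2 = sigma_max(A) = sqrt(lambda_max(A^T A)). Form the symmetric matrix M = A^T A =
[[42, 42, 17],
 [42, 59, 36],
 [17, 36, 50]].
Its characteristic polynomial (trace, sum of principal 2x2 minors, determinant of M give the coefficients) is
  p(λ) = det(λ I - M) = λ^3 - 151λ^2 + 4179λ - 15625.
No integer candidate from the rational root theorem (±divisors of 15625) is a root, so the roots are irrational. The cubic discriminant is Δ = 61969361360 > 0, so there are three distinct real roots. p(4) = -1261 and p(5) = 1620 have opposite signs, so a root lies in (4, 5); Newton's method refines it to λ ≈ 4.426. p(30) = 845 and p(31) = -1396 have opposite signs, so a root lies in (30, 31); Newton's method refines it to λ ≈ 30.3834. p(116) = -1821 and p(117) = 7892 have opposite signs, so a root lies in (116, 117); Newton's method refines it to λ ≈ 116.1906. Check (Vieta): the three roots sum to 151, matching tr M = 151.
So the eigenvalues of A^T A are ≈ 4.426, 30.3834, 116.1906 (all ≥ 0, as they must be for A^T A). The largest is λ_max ≈ 116.1906, hence ||A||_2 = sqrt(λ_max) ≈ 10.7792.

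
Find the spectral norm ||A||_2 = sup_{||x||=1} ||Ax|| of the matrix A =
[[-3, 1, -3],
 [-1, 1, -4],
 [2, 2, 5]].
||A||_2 ≈ 7.8318 (= sqrt(largest eigenvalue of A^T A))

||A||_2 = sigma_max(A) = sqrt(lambda_max(A^T A)). Form the symmetric matrix M = A^T A =
[[14, 0, 23],
 [0, 6, 3],
 [23, 3, 50]].
Its characteristic polynomial (trace, sum of principal 2x2 minors, determinant of M give the coefficients) is
  p(λ) = det(λ I - M) = λ^3 - 70λ^2 + 546λ - 900.
No integer candidate from the rational root theorem (±divisors of 900) is a root, so the roots are irrational. The cubic discriminant is Δ = 172177056 > 0, so there are three distinct real roots. p(2) = -80 and p(3) = 135 have opposite signs, so a root lies in (2, 3); Newton's method refines it to λ ≈ 2.3098. p(6) = 72 and p(7) = -165 have opposite signs, so a root lies in (6, 7); Newton's method refines it to λ ≈ 6.3526. p(61) = -1083 and p(62) = 2200 have opposite signs, so a root lies in (61, 62); Newton's method refines it to λ ≈ 61.3377. Check (Vieta): the three roots sum to 70, matching tr M = 70.
So the eigenvalues of A^T A are ≈ 2.3098, 6.3526, 61.3377 (all ≥ 0, as they must be for A^T A). The largest is λ_max ≈ 61.3377, hence ||A||_2 = sqrt(λ_max) ≈ 7.8318.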